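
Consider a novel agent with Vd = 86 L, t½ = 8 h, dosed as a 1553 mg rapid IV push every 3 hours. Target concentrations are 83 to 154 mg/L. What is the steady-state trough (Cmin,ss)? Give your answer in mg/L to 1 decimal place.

60.8 mg/L

Over one 3-h interval, 3/8 ≈ 0.375 half-lives elapse, leaving f ≈ 0.7711 of each dose.
At steady state, accumulation factor R = 1/(1 − e^(−kτ)) ≈ 4.3687.
Each bolus raises the concentration by D/Vd = 1553/86 ≈ 18.058 mg/L.
Cmax,ss = C₀/(1 − f) ≈ 18.058/0.2289 ≈ 78.890 mg/L.
One interval later, Cmin,ss = Cmax,ss·e^(−kτ) ≈ 78.890 × 0.7711 ≈ 60.832 mg/L.
Trough 60.8 mg/L vs MEC 83 mg/L: subtherapeutic.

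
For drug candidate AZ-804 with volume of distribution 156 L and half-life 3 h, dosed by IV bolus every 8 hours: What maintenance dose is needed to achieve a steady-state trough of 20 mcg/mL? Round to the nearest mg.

16691 mg

τ/t½ = 8/3 ≈ 2.6667, so f = (1/2)^(8/3) ≈ 0.157490.
Cmin,ss = (D/Vd)·f/(1−f), so D = Cmin,ss·Vd·(1−f)/f.
D = 20 × 156 × (1−f)/f ≈ 20 × 156 × 5.34961 ≈ 16690.78 mg.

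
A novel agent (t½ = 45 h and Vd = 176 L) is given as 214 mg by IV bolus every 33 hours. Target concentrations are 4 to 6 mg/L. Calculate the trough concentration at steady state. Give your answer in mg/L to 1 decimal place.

k = ln2/t½ = ln2/45 ≈ 0.015403 h⁻¹; fraction remaining f = e^(−kτ) = e^(−0.015403×33) ≈ 0.6015.
At steady state, accumulation factor R = 1/(1 − e^(−kτ)) ≈ 2.5094.
Each bolus raises the concentration by D/Vd = 214/176 ≈ 1.216 mg/L.
Steady-state peak Cmax,ss = C₀·R ≈ 1.216 × 2.5094 ≈ 3.051 mg/L.
One interval later, Cmin,ss = Cmax,ss·e^(−kτ) ≈ 3.051 × 0.6015 ≈ 1.835 mg/L.
Trough 1.8 mg/L vs MEC 4 mg/L: subtherapeutic.

1.8 mg/L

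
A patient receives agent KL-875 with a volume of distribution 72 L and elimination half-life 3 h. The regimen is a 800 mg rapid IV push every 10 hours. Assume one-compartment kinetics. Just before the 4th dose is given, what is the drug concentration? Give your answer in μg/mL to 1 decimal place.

1.2 μg/mL

f = (1/2)^(τ/t½) = (1/2)^(10/3) ≈ 0.0992.
C₀ = D/Vd = 800/72 ≈ 11.111 μg/mL.
Before the 4th dose, 3 doses have been given. Superposition: Cmin = C₀·(f + f² + … + f^3).
≈ 11.111 × (0.0992 + 0.0098 + 0.0010) ≈ 11.111 × 0.1100 ≈ 1.222 μg/mL.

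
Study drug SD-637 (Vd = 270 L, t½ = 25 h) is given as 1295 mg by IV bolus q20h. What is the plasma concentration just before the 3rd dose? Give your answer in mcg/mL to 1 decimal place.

f = (1/2)^(τ/t½) = (1/2)^(20/25) ≈ 0.5743.
C₀ = D/Vd = 1295/270 ≈ 4.796 mcg/mL.
Before the 3rd dose, 2 doses have been given. Superposition: Cmin = C₀·(f + f²).
≈ 4.796 × (0.5743 + 0.3298) ≈ 4.796 × 0.9041 ≈ 4.336 mcg/mL.

4.3 mcg/mL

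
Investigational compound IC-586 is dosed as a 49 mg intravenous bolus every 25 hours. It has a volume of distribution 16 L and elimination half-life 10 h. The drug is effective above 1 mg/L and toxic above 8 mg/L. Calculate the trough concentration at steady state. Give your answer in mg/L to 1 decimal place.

0.7 mg/L

Over one 25-h interval, 25/10 ≈ 2.5 half-lives elapse, leaving f ≈ 0.1768 of each dose.
Accumulation ratio R = 1/(1 − f) ≈ 1/0.8232 ≈ 1.2148.
Each bolus raises the concentration by D/Vd = 49/16 ≈ 3.062 mg/L.
Steady-state peak Cmax,ss = C₀·R ≈ 3.062 × 1.2148 ≈ 3.720 mg/L.
One interval later, Cmin,ss = Cmax,ss·e^(−kτ) ≈ 3.720 × 0.1768 ≈ 0.658 mg/L.
Trough 0.7 mg/L vs MEC 1 mg/L: subtherapeutic.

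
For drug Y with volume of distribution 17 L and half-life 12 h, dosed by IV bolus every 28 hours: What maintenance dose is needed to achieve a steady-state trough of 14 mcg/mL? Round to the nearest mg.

τ/t½ = 28/12 ≈ 2.3333, so f = (1/2)^(28/12) ≈ 0.198425.
Cmin,ss = (D/Vd)·f/(1−f), so D = Cmin,ss·Vd·(1−f)/f.
D = 14 × 17 × (1−f)/f ≈ 14 × 17 × 4.03969 ≈ 961.45 mg.

961 mg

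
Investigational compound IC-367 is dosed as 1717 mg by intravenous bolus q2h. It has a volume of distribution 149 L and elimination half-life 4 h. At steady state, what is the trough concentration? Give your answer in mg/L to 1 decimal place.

27.8 mg/L

τ/t½ = 2/4 ≈ 0.5, so fraction remaining f = (1/2)^(2/4) ≈ 0.7071.
At steady state, accumulation factor R = 1/(1 − e^(−kτ)) ≈ 3.4141.
Each bolus raises the concentration by D/Vd = 1717/149 ≈ 11.523 mg/L.
Cmax,ss = C₀/(1 − f) ≈ 11.523/0.2929 ≈ 39.341 mg/L.
One interval later, Cmin,ss = Cmax,ss·e^(−kτ) ≈ 39.341 × 0.7071 ≈ 27.818 mg/L.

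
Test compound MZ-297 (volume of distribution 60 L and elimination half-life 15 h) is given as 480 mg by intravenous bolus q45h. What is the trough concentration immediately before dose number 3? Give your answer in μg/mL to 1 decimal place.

1.1 μg/mL

f = (1/2)^(τ/t½) = (1/2)^(45/15) ≈ 0.1250.
C₀ = D/Vd = 480/60 ≈ 8.000 μg/mL.
Before the 3rd dose, 2 doses have been given. Superposition: Cmin = C₀·(f + f²).
≈ 8.000 × (0.1250 + 0.0156) ≈ 8.000 × 0.1406 ≈ 1.125 μg/mL.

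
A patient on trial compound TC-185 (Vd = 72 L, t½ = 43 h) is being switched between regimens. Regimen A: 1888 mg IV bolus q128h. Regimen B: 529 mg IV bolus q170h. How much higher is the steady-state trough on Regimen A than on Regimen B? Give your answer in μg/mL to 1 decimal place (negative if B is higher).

Regimen A: f = (1/2)^(128/43) ≈ 0.1270; Cmin,ss = (1888/72)·f/(1−f) ≈ 3.815 μg/mL.
Regimen B: f = (1/2)^(170/43) ≈ 0.0645; Cmin,ss = (529/72)·f/(1−f) ≈ 0.507 μg/mL.
Difference ≈ 3.815 − 0.507 ≈ 3.308 μg/mL.

3.3 μg/mL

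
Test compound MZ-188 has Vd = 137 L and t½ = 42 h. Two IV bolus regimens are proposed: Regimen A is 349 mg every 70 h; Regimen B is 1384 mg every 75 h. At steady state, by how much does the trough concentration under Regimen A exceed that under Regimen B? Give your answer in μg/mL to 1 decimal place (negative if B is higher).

Regimen A: f = (1/2)^(70/42) ≈ 0.3150; Cmin,ss = (349/137)·f/(1−f) ≈ 1.171 μg/mL.
Regimen B: f = (1/2)^(75/42) ≈ 0.2900; Cmin,ss = (1384/137)·f/(1−f) ≈ 4.126 μg/mL.
Difference ≈ 1.171 − 4.126 ≈ -2.955 μg/mL.

-3.0 μg/mL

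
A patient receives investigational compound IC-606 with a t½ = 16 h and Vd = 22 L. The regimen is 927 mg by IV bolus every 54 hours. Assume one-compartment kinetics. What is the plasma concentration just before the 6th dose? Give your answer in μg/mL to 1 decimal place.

4.5 μg/mL

f = (1/2)^(τ/t½) = (1/2)^(54/16) ≈ 0.0964.
C₀ = D/Vd = 927/22 ≈ 42.136 μg/mL.
Before the 6th dose, 5 doses have been given. Superposition: Cmin = C₀·(f + f² + … + f^5).
≈ 42.136 × (0.0964 + 0.0093 + 0.0009 + 0.0001 + 0.0000) ≈ 42.136 × 0.1067 ≈ 4.496 μg/mL.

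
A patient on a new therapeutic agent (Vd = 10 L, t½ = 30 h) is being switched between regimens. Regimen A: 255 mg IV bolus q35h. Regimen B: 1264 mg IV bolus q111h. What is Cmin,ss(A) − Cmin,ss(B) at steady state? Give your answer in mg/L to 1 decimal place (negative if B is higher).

9.9 mg/L

Regimen A: f = (1/2)^(35/30) ≈ 0.4454; Cmin,ss = (255/10)·f/(1−f) ≈ 20.479 mg/L.
Regimen B: f = (1/2)^(111/30) ≈ 0.0769; Cmin,ss = (1264/10)·f/(1−f) ≈ 10.530 mg/L.
Difference ≈ 20.479 − 10.530 ≈ 9.949 mg/L.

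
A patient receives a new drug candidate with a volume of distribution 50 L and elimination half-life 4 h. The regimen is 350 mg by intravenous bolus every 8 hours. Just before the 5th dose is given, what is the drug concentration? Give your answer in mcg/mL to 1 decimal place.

f = (1/2)^(τ/t½) = (1/2)^(8/4) ≈ 0.2500.
C₀ = D/Vd = 350/50 ≈ 7.000 mcg/mL.
Before the 5th dose, 4 doses have been given. Superposition: Cmin = C₀·(f + f² + … + f^4).
≈ 7.000 × (0.2500 + 0.0625 + 0.0156 + 0.0039) ≈ 7.000 × 0.3320 ≈ 2.324 mcg/mL.

2.3 mcg/mL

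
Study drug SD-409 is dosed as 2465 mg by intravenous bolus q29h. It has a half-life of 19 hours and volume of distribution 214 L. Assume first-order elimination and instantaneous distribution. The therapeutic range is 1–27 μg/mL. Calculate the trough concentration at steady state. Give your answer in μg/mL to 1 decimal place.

6.1 μg/mL

k = ln2/t½ = ln2/19 ≈ 0.036481 h⁻¹; fraction remaining f = e^(−kτ) = e^(−0.036481×29) ≈ 0.3472.
Single-dose peak C₀ = D/Vd = 2465/214 ≈ 11.519 μg/mL.
Steady-state trough Cmin,ss = C₀·f/(1−f) ≈ 11.519 × 0.3472/0.6528 ≈ 6.127 μg/mL.
Trough 6.1 μg/mL vs MEC 1 μg/mL: adequate.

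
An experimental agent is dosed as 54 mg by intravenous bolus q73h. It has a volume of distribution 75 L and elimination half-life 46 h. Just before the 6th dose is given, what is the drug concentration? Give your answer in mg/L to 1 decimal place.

0.4 mg/L

f = (1/2)^(τ/t½) = (1/2)^(73/46) ≈ 0.3329.
C₀ = D/Vd = 54/75 ≈ 0.720 mg/L.
Before the 6th dose, 5 doses have been given. Superposition: Cmin = C₀·(f + f² + … + f^5).
≈ 0.720 × (0.3329 + 0.1108 + 0.0369 + 0.0123 + 0.0041) ≈ 0.720 × 0.4970 ≈ 0.358 mg/L.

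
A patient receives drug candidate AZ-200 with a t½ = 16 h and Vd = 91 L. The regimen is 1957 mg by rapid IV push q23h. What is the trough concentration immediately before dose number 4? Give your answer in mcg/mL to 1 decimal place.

f = (1/2)^(τ/t½) = (1/2)^(23/16) ≈ 0.3692.
C₀ = D/Vd = 1957/91 ≈ 21.505 mcg/mL.
Before the 4th dose, 3 doses have been given. Superposition: Cmin = C₀·(f + f² + … + f^3).
≈ 21.505 × (0.3692 + 0.1363 + 0.0503) ≈ 21.505 × 0.5558 ≈ 11.952 mcg/mL.

12.0 mcg/mL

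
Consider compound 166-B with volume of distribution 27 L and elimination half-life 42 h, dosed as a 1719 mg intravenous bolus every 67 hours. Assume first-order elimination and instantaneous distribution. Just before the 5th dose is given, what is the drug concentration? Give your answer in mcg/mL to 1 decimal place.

f = (1/2)^(τ/t½) = (1/2)^(67/42) ≈ 0.3310.
C₀ = D/Vd = 1719/27 ≈ 63.667 mcg/mL.
Before the 5th dose, 4 doses have been given. Superposition: Cmin = C₀·(f + f² + … + f^4).
≈ 63.667 × (0.3310 + 0.1096 + 0.0363 + 0.0120) ≈ 63.667 × 0.4889 ≈ 31.127 mcg/mL.

31.1 mcg/mL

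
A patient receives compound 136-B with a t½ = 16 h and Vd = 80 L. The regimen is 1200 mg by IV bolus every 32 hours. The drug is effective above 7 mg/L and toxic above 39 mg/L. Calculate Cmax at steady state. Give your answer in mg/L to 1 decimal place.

The dosing interval is 2 half-lives, so f = 2^(−2) = 0.25.
At steady state, R = 1/(1 − 0.25) = 4/3.
Single-dose peak C₀ = D/Vd = 1200/80 = 15 mg/L.
Steady-state peak Cmax,ss = C₀·R = 15 × 4/3 ≈ 20.000 mg/L.
Peak 20.0 mg/L vs MTC 39 mg/L: below toxic threshold.

20.0 mg/L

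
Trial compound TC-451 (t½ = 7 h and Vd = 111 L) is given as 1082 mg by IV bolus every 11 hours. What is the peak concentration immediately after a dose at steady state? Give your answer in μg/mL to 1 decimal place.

k = ln2/t½ = ln2/7 ≈ 0.099021 h⁻¹; fraction remaining f = e^(−kτ) = e^(−0.099021×11) ≈ 0.3365.
Accumulation ratio R = 1/(1 − f) ≈ 1/0.6635 ≈ 1.5072.
Each bolus raises the concentration by D/Vd = 1082/111 ≈ 9.748 μg/mL.
Steady-state peak Cmax,ss = C₀·R ≈ 9.748 × 1.5072 ≈ 14.692 μg/mL.

14.7 μg/mL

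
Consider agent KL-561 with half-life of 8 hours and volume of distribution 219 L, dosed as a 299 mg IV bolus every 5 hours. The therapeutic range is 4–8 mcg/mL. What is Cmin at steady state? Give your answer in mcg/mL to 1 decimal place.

τ/t½ = 5/8 ≈ 0.625, so fraction remaining f = (1/2)^(5/8) ≈ 0.6484.
Single-dose peak C₀ = D/Vd = 299/219 ≈ 1.365 mcg/mL.
Steady-state trough Cmin,ss = C₀·f/(1−f) ≈ 1.365 × 0.6484/0.3516 ≈ 2.517 mcg/mL.
Trough 2.5 mcg/mL vs MEC 4 mcg/mL: subtherapeutic.

2.5 mcg/mL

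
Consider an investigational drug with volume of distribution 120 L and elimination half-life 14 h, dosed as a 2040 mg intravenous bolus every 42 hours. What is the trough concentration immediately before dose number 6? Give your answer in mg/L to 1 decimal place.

f = (1/2)^(τ/t½) = (1/2)^(42/14) ≈ 0.1250.
C₀ = D/Vd = 2040/120 ≈ 17.000 mg/L.
Before the 6th dose, 5 doses have been given. Superposition: Cmin = C₀·(f + f² + … + f^5).
≈ 17.000 × (0.1250 + 0.0156 + 0.0020 + 0.0002 + 0.0000) ≈ 17.000 × 0.1428 ≈ 2.428 mg/L.

2.4 mg/L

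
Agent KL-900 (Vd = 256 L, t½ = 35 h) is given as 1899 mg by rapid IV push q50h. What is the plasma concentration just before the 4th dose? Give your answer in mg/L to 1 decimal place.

f = (1/2)^(τ/t½) = (1/2)^(50/35) ≈ 0.3715.
C₀ = D/Vd = 1899/256 ≈ 7.418 mg/L.
Before the 4th dose, 3 doses have been given. Superposition: Cmin = C₀·(f + f² + … + f^3).
≈ 7.418 × (0.3715 + 0.1380 + 0.0513) ≈ 7.418 × 0.5608 ≈ 4.160 mg/L.

4.2 mg/L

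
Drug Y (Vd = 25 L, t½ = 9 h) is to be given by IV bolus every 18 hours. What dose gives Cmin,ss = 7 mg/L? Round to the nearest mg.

525 mg

τ/t½ = 18/9 ≈ 2, so f = (1/2)^(18/9) ≈ 0.250000.
Cmin,ss = (D/Vd)·f/(1−f), so D = Cmin,ss·Vd·(1−f)/f.
D = 7 × 25 × (1−f)/f ≈ 7 × 25 × 3.00000 ≈ 525.00 mg.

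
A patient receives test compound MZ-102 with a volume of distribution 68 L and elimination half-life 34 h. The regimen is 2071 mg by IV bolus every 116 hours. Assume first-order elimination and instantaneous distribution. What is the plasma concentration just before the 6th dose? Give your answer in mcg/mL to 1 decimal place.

3.2 mcg/mL

f = (1/2)^(τ/t½) = (1/2)^(116/34) ≈ 0.0940.
C₀ = D/Vd = 2071/68 ≈ 30.456 mcg/mL.
Before the 6th dose, 5 doses have been given. Superposition: Cmin = C₀·(f + f² + … + f^5).
≈ 30.456 × (0.0940 + 0.0088 + 0.0008 + 0.0001 + 0.0000) ≈ 30.456 × 0.1037 ≈ 3.158 mcg/mL.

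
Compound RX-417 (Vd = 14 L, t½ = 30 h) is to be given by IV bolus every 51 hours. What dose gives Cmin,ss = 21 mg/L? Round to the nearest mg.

661 mg

τ/t½ = 51/30 ≈ 1.7, so f = (1/2)^(51/30) ≈ 0.307786.
Cmin,ss = (D/Vd)·f/(1−f), so D = Cmin,ss·Vd·(1−f)/f.
D = 21 × 14 × (1−f)/f ≈ 21 × 14 × 2.24901 ≈ 661.21 mg.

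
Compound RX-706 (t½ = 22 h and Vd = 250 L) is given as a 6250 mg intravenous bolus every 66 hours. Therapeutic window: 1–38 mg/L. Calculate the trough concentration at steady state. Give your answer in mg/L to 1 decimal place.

3.6 mg/L

τ = 66 h = 3 half-lives, so f = (1/2)^3 = 0.125.
Accumulation ratio R = 1/(1 − f) = 1/0.875 = 8/7.
Single-dose peak C₀ = D/Vd = 6250/250 = 25 mg/L.
Steady-state peak Cmax,ss = C₀·R = 25 × 8/7 ≈ 28.571 mg/L.
Steady-state trough Cmin,ss = Cmax,ss·f ≈ 28.571 × 0.125 ≈ 3.571 mg/L.
Trough 3.6 mg/L vs MEC 1 mg/L: adequate.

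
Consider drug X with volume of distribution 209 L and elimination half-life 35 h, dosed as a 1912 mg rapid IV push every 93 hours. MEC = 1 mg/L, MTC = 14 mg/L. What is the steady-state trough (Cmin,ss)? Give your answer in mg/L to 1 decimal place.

1.7 mg/L

k = ln2/t½ = ln2/35 ≈ 0.019804 h⁻¹; fraction remaining f = e^(−kτ) = e^(−0.019804×93) ≈ 0.1585.
Single-dose peak C₀ = D/Vd = 1912/209 ≈ 9.148 mg/L.
Steady-state trough Cmin,ss = C₀·f/(1−f) ≈ 9.148 × 0.1585/0.8415 ≈ 1.723 mg/L.
Trough 1.7 mg/L vs MEC 1 mg/L: adequate.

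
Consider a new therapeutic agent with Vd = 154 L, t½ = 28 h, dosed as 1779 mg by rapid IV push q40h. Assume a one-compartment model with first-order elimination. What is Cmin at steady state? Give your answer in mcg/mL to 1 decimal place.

Over one 40-h interval, 40/28 ≈ 1.4286 half-lives elapse, leaving f ≈ 0.3715 of each dose.
Single-dose peak C₀ = D/Vd = 1779/154 ≈ 11.552 mcg/mL.
Steady-state trough Cmin,ss = C₀·f/(1−f) ≈ 11.552 × 0.3715/0.6285 ≈ 6.828 mcg/mL.

6.8 mcg/mL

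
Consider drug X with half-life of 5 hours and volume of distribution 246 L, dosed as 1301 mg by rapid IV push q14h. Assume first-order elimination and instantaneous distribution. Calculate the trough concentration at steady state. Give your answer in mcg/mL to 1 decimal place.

0.9 mcg/mL

Over one 14-h interval, 14/5 ≈ 2.8 half-lives elapse, leaving f ≈ 0.1436 of each dose.
At steady state, accumulation factor R = 1/(1 − e^(−kτ)) ≈ 1.1677.
Each bolus raises the concentration by D/Vd = 1301/246 ≈ 5.289 mcg/mL.
Steady-state peak Cmax,ss = C₀·R ≈ 5.289 × 1.1677 ≈ 6.176 mcg/mL.
One interval later, Cmin,ss = Cmax,ss·e^(−kτ) ≈ 6.176 × 0.1436 ≈ 0.887 mcg/mL.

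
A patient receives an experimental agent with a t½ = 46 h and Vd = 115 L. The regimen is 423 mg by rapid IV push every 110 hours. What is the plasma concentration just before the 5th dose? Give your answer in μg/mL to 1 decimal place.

f = (1/2)^(τ/t½) = (1/2)^(110/46) ≈ 0.1906.
C₀ = D/Vd = 423/115 ≈ 3.678 μg/mL.
Before the 5th dose, 4 doses have been given. Superposition: Cmin = C₀·(f + f² + … + f^4).
≈ 3.678 × (0.1906 + 0.0363 + 0.0069 + 0.0013) ≈ 3.678 × 0.2351 ≈ 0.865 μg/mL.

0.9 μg/mL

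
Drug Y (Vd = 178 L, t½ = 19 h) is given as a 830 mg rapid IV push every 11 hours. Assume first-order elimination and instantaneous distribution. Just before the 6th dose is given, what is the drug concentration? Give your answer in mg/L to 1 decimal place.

8.2 mg/L

f = (1/2)^(τ/t½) = (1/2)^(11/19) ≈ 0.6695.
C₀ = D/Vd = 830/178 ≈ 4.663 mg/L.
Before the 6th dose, 5 doses have been given. Superposition: Cmin = C₀·(f + f² + … + f^5).
≈ 4.663 × (0.6695 + 0.4482 + 0.3001 + 0.2009 + 0.1345) ≈ 4.663 × 1.7532 ≈ 8.175 mg/L.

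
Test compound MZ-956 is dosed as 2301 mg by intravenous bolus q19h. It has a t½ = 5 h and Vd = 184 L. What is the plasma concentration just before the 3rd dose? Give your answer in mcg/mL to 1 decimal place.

1.0 mcg/mL

f = (1/2)^(τ/t½) = (1/2)^(19/5) ≈ 0.0718.
C₀ = D/Vd = 2301/184 ≈ 12.505 mcg/mL.
Before the 3rd dose, 2 doses have been given. Superposition: Cmin = C₀·(f + f²).
≈ 12.505 × (0.0718 + 0.0052) ≈ 12.505 × 0.0770 ≈ 0.963 mcg/mL.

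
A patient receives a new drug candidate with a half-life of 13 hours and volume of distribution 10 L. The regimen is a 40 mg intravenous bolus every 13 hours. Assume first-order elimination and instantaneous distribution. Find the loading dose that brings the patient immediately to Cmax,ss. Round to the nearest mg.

f = (1/2)^(13/13) ≈ 0.500000; accumulation ratio R = 1/(1−f) ≈ 2.00000.
Loading dose to hit Cmax,ss on first dose: D_load = D_maint·R ≈ 40 × 2.00000 ≈ 80.00 mg.

80 mg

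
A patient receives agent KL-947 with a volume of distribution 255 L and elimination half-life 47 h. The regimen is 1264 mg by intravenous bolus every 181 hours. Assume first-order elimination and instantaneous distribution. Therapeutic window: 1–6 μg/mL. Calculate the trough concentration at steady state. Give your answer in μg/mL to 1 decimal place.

0.4 μg/mL

k = ln2/t½ = ln2/47 ≈ 0.014748 h⁻¹; fraction remaining f = e^(−kτ) = e^(−0.014748×181) ≈ 0.0693.
Accumulation ratio R = 1/(1 − f) ≈ 1/0.9307 ≈ 1.0745.
Each bolus raises the concentration by D/Vd = 1264/255 ≈ 4.957 μg/mL.
Cmax,ss = C₀/(1 − f) ≈ 4.957/0.9307 ≈ 5.326 μg/mL.
One interval later, Cmin,ss = Cmax,ss·e^(−kτ) ≈ 5.326 × 0.0693 ≈ 0.369 μg/mL.
Trough 0.4 μg/mL vs MEC 1 μg/mL: subtherapeutic.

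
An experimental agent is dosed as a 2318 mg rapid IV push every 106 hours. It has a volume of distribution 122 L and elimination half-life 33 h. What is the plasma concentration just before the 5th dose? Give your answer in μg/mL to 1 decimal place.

f = (1/2)^(τ/t½) = (1/2)^(106/33) ≈ 0.1079.
C₀ = D/Vd = 2318/122 ≈ 19.000 μg/mL.
Before the 5th dose, 4 doses have been given. Superposition: Cmin = C₀·(f + f² + … + f^4).
≈ 19.000 × (0.1079 + 0.0116 + 0.0013 + 0.0001) ≈ 19.000 × 0.1209 ≈ 2.297 μg/mL.

2.3 μg/mL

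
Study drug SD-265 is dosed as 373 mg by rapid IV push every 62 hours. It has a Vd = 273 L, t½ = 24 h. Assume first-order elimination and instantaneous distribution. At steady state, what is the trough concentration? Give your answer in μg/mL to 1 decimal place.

0.3 μg/mL

k = ln2/t½ = ln2/24 ≈ 0.028881 h⁻¹; fraction remaining f = e^(−kτ) = e^(−0.028881×62) ≈ 0.1669.
Accumulation ratio R = 1/(1 − f) ≈ 1/0.8331 ≈ 1.2003.
Each bolus raises the concentration by D/Vd = 373/273 ≈ 1.366 μg/mL.
Steady-state peak Cmax,ss = C₀·R ≈ 1.366 × 1.2003 ≈ 1.640 μg/mL.
One interval later, Cmin,ss = Cmax,ss·e^(−kτ) ≈ 1.640 × 0.1669 ≈ 0.274 μg/mL.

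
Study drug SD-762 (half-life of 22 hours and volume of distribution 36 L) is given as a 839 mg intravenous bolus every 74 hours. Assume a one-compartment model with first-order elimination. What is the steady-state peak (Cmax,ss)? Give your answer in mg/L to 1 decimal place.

25.8 mg/L

Over one 74-h interval, 74/22 ≈ 3.3636 half-lives elapse, leaving f ≈ 0.0972 of each dose.
Accumulation ratio R = 1/(1 − f) ≈ 1/0.9028 ≈ 1.1077.
Single-dose peak C₀ = D/Vd = 839/36 ≈ 23.306 mg/L.
Steady-state peak Cmax,ss = C₀·R ≈ 23.306 × 1.1077 ≈ 25.816 mg/L.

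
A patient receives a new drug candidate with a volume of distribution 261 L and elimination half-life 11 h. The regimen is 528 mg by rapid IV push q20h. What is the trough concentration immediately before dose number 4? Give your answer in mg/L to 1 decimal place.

f = (1/2)^(τ/t½) = (1/2)^(20/11) ≈ 0.2836.
C₀ = D/Vd = 528/261 ≈ 2.023 mg/L.
Before the 4th dose, 3 doses have been given. Superposition: Cmin = C₀·(f + f² + … + f^3).
≈ 2.023 × (0.2836 + 0.0804 + 0.0228) ≈ 2.023 × 0.3868 ≈ 0.782 mg/L.

0.8 mg/L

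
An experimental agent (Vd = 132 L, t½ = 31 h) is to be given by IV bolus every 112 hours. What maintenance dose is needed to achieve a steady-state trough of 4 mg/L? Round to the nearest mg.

τ/t½ = 112/31 ≈ 3.6129, so f = (1/2)^(112/31) ≈ 0.081735.
Cmin,ss = (D/Vd)·f/(1−f), so D = Cmin,ss·Vd·(1−f)/f.
D = 4 × 132 × (1−f)/f ≈ 4 × 132 × 11.23466 ≈ 5931.90 mg.

5932 mg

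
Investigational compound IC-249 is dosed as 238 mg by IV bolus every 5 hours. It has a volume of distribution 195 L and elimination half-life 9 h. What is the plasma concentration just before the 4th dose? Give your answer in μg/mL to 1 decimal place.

1.8 μg/mL

f = (1/2)^(τ/t½) = (1/2)^(5/9) ≈ 0.6804.
C₀ = D/Vd = 238/195 ≈ 1.221 μg/mL.
Before the 4th dose, 3 doses have been given. Superposition: Cmin = C₀·(f + f² + … + f^3).
≈ 1.221 × (0.6804 + 0.4629 + 0.3150) ≈ 1.221 × 1.4583 ≈ 1.781 μg/mL.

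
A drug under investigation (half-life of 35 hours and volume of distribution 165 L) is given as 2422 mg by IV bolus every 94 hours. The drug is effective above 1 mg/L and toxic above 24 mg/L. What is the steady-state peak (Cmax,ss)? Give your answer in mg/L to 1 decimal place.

17.4 mg/L

Over one 94-h interval, 94/35 ≈ 2.6857 half-lives elapse, leaving f ≈ 0.1554 of each dose.
At steady state, accumulation factor R = 1/(1 − e^(−kτ)) ≈ 1.1840.
Single-dose peak C₀ = D/Vd = 2422/165 ≈ 14.679 mg/L.
Steady-state peak Cmax,ss = C₀·R ≈ 14.679 × 1.1840 ≈ 17.380 mg/L.
Peak 17.4 mg/L vs MTC 24 mg/L: below toxic threshold.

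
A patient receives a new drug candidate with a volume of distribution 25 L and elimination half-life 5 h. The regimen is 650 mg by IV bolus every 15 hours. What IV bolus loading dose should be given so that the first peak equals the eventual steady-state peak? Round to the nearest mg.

743 mg

f = (1/2)^(15/5) ≈ 0.125000; accumulation ratio R = 1/(1−f) ≈ 1.14286.
Loading dose to hit Cmax,ss on first dose: D_load = D_maint·R ≈ 650 × 1.14286 ≈ 742.86 mg.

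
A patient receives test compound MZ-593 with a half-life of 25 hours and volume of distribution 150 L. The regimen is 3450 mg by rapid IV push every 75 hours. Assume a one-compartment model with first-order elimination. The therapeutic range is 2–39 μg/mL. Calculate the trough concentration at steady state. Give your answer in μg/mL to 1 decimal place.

3.3 μg/mL

τ = 75 h = 3 half-lives, so f = (1/2)^3 = 0.125.
At steady state, R = 1/(1 − 0.125) = 8/7.
Single-dose peak C₀ = D/Vd = 3450/150 = 23 μg/mL.
Steady-state peak Cmax,ss = C₀·R = 23 × 8/7 ≈ 26.286 μg/mL.
Steady-state trough Cmin,ss = Cmax,ss·f ≈ 26.286 × 0.125 ≈ 3.286 μg/mL.
Trough 3.3 μg/mL vs MEC 2 μg/mL: adequate.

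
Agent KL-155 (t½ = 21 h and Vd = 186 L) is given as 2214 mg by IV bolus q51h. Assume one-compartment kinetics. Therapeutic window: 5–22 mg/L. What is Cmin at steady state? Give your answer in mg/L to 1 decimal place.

2.7 mg/L

k = ln2/t½ = ln2/21 ≈ 0.033007 h⁻¹; fraction remaining f = e^(−kτ) = e^(−0.033007×51) ≈ 0.1857.
Single-dose peak C₀ = D/Vd = 2214/186 ≈ 11.903 mg/L.
Steady-state trough Cmin,ss = C₀·f/(1−f) ≈ 11.903 × 0.1857/0.8143 ≈ 2.714 mg/L.
Trough 2.7 mg/L vs MEC 5 mg/L: subtherapeutic.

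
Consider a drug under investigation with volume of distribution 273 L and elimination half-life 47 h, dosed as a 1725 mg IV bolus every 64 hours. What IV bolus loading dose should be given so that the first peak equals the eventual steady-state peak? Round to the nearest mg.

f = (1/2)^(64/47) ≈ 0.389123; accumulation ratio R = 1/(1−f) ≈ 1.63699.
Loading dose to hit Cmax,ss on first dose: D_load = D_maint·R ≈ 1725 × 1.63699 ≈ 2823.81 mg.

2824 mg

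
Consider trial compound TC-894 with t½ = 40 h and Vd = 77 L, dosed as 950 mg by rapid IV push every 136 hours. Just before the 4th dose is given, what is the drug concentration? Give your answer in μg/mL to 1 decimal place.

f = (1/2)^(τ/t½) = (1/2)^(136/40) ≈ 0.0947.
C₀ = D/Vd = 950/77 ≈ 12.338 μg/mL.
Before the 4th dose, 3 doses have been given. Superposition: Cmin = C₀·(f + f² + … + f^3).
≈ 12.338 × (0.0947 + 0.0090 + 0.0008) ≈ 12.338 × 0.1045 ≈ 1.289 μg/mL.

1.3 μg/mL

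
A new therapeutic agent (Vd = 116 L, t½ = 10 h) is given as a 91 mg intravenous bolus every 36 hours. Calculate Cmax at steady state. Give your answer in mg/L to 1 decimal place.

0.9 mg/L

τ/t½ = 36/10 ≈ 3.6, so fraction remaining f = (1/2)^(36/10) ≈ 0.0825.
Accumulation ratio R = 1/(1 − f) ≈ 1/0.9175 ≈ 1.0899.
Single-dose peak C₀ = D/Vd = 91/116 ≈ 0.784 mg/L.
Cmax,ss = C₀/(1 − f) ≈ 0.784/0.9175 ≈ 0.854 mg/L.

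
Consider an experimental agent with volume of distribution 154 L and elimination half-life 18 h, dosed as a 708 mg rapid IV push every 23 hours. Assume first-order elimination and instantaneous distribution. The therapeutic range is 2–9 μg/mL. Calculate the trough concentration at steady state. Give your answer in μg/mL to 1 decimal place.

3.2 μg/mL

τ/t½ = 23/18 ≈ 1.2778, so fraction remaining f = (1/2)^(23/18) ≈ 0.4124.
Accumulation ratio R = 1/(1 − f) ≈ 1/0.5876 ≈ 1.7018.
Each bolus raises the concentration by D/Vd = 708/154 ≈ 4.597 μg/mL.
Cmax,ss = C₀/(1 − f) ≈ 4.597/0.5876 ≈ 7.823 μg/mL.
Steady-state trough Cmin,ss = Cmax,ss·f ≈ 7.823 × 0.4124 ≈ 3.226 μg/mL.
Trough 3.2 μg/mL vs MEC 2 μg/mL: adequate.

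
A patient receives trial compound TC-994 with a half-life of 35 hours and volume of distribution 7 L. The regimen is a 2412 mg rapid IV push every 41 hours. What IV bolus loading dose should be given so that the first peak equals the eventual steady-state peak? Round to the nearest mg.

4338 mg

f = (1/2)^(41/35) ≈ 0.443981; accumulation ratio R = 1/(1−f) ≈ 1.79850.
Loading dose to hit Cmax,ss on first dose: D_load = D_maint·R ≈ 2412 × 1.79850 ≈ 4337.98 mg.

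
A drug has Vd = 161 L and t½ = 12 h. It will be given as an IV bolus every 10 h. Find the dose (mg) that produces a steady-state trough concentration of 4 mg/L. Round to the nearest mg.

503 mg

τ/t½ = 10/12 ≈ 0.83333, so f = (1/2)^(10/12) ≈ 0.561231.
Cmin,ss = (D/Vd)·f/(1−f), so D = Cmin,ss·Vd·(1−f)/f.
D = 4 × 161 × (1−f)/f ≈ 4 × 161 × 0.78180 ≈ 503.48 mg.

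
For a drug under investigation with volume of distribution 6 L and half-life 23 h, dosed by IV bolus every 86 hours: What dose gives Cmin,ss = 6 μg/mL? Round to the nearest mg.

445 mg

τ/t½ = 86/23 ≈ 3.7391, so f = (1/2)^(86/23) ≈ 0.074888.
Cmin,ss = (D/Vd)·f/(1−f), so D = Cmin,ss·Vd·(1−f)/f.
D = 6 × 6 × (1−f)/f ≈ 6 × 6 × 12.35327 ≈ 444.72 mg.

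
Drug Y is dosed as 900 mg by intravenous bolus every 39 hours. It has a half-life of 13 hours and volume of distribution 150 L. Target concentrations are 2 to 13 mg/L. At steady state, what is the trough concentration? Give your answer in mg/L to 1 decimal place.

τ = 39 h = 3 half-lives, so f = (1/2)^3 = 0.125.
Accumulation ratio R = 1/(1 − f) = 1/0.875 = 8/7.
Single-dose peak C₀ = D/Vd = 900/150 = 6 mg/L.
Steady-state peak Cmax,ss = C₀·R = 6 × 8/7 ≈ 6.857 mg/L.
Steady-state trough Cmin,ss = Cmax,ss·f ≈ 6.857 × 0.125 ≈ 0.857 mg/L.
Trough 0.9 mg/L vs MEC 2 mg/L: subtherapeutic.

0.9 mg/L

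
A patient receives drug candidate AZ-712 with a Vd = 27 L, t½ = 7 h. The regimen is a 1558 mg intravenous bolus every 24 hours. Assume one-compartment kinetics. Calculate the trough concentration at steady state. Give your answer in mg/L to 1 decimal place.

k = ln2/t½ = ln2/7 ≈ 0.099021 h⁻¹; fraction remaining f = e^(−kτ) = e^(−0.099021×24) ≈ 0.0929.
At steady state, accumulation factor R = 1/(1 − e^(−kτ)) ≈ 1.1024.
Single-dose peak C₀ = D/Vd = 1558/27 ≈ 57.704 mg/L.
Steady-state peak Cmax,ss = C₀·R ≈ 57.704 × 1.1024 ≈ 63.613 mg/L.
One interval later, Cmin,ss = Cmax,ss·e^(−kτ) ≈ 63.613 × 0.0929 ≈ 5.910 mg/L.

5.9 mg/L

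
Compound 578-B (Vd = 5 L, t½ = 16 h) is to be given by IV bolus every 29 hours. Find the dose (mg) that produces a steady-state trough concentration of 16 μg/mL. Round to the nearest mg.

201 mg

τ/t½ = 29/16 ≈ 1.8125, so f = (1/2)^(29/16) ≈ 0.284697.
Cmin,ss = (D/Vd)·f/(1−f), so D = Cmin,ss·Vd·(1−f)/f.
D = 16 × 5 × (1−f)/f ≈ 16 × 5 × 2.51251 ≈ 201.00 mg.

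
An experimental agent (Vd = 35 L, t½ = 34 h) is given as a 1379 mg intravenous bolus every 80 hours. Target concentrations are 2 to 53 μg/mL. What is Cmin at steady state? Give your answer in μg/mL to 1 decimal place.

9.6 μg/mL

k = ln2/t½ = ln2/34 ≈ 0.020387 h⁻¹; fraction remaining f = e^(−kτ) = e^(−0.020387×80) ≈ 0.1957.
At steady state, accumulation factor R = 1/(1 − e^(−kτ)) ≈ 1.2433.
Each bolus raises the concentration by D/Vd = 1379/35 ≈ 39.400 μg/mL.
Cmax,ss = C₀/(1 − f) ≈ 39.400/0.8043 ≈ 48.987 μg/mL.
One interval later, Cmin,ss = Cmax,ss·e^(−kτ) ≈ 48.987 × 0.1957 ≈ 9.587 μg/mL.
Trough 9.6 μg/mL vs MEC 2 μg/mL: adequate.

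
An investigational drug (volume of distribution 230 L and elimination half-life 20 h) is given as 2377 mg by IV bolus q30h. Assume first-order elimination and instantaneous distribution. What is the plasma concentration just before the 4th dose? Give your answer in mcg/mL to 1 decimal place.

f = (1/2)^(τ/t½) = (1/2)^(30/20) ≈ 0.3536.
C₀ = D/Vd = 2377/230 ≈ 10.335 mcg/mL.
Before the 4th dose, 3 doses have been given. Superposition: Cmin = C₀·(f + f² + … + f^3).
≈ 10.335 × (0.3536 + 0.1250 + 0.0442) ≈ 10.335 × 0.5228 ≈ 5.403 mcg/mL.

5.4 mcg/mL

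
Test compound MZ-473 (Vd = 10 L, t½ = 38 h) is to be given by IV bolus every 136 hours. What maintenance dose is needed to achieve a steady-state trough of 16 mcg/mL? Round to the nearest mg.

τ/t½ = 136/38 ≈ 3.5789, so f = (1/2)^(136/38) ≈ 0.083682.
Cmin,ss = (D/Vd)·f/(1−f), so D = Cmin,ss·Vd·(1−f)/f.
D = 16 × 10 × (1−f)/f ≈ 16 × 10 × 10.95000 ≈ 1752.00 mg.

1752 mg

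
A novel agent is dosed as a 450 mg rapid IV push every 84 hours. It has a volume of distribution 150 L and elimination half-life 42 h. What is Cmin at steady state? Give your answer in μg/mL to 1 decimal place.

τ = 84 h = 2 half-lives, so f = (1/2)^2 = 0.25.
At steady state, R = 1/(1 − 0.25) = 4/3.
Single-dose peak C₀ = D/Vd = 450/150 = 3 μg/mL.
Steady-state peak Cmax,ss = C₀·R = 3 × 4/3 ≈ 4.000 μg/mL.
Steady-state trough Cmin,ss = Cmax,ss·f ≈ 4.000 × 0.25 ≈ 1.000 μg/mL.

1.0 μg/mL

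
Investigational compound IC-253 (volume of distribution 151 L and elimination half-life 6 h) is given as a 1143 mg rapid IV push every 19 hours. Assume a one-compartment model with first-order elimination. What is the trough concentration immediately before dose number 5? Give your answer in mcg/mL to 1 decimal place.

0.9 mcg/mL

f = (1/2)^(τ/t½) = (1/2)^(19/6) ≈ 0.1114.
C₀ = D/Vd = 1143/151 ≈ 7.570 mcg/mL.
Before the 5th dose, 4 doses have been given. Superposition: Cmin = C₀·(f + f² + … + f^4).
≈ 7.570 × (0.1114 + 0.0124 + 0.0014 + 0.0002) ≈ 7.570 × 0.1254 ≈ 0.949 mcg/mL.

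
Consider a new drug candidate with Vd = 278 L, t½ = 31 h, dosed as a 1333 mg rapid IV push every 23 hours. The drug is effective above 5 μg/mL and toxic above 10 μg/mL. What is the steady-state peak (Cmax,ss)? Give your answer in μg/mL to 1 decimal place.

k = ln2/t½ = ln2/31 ≈ 0.022360 h⁻¹; fraction remaining f = e^(−kτ) = e^(−0.022360×23) ≈ 0.5979.
At steady state, accumulation factor R = 1/(1 − e^(−kτ)) ≈ 2.4869.
Each bolus raises the concentration by D/Vd = 1333/278 ≈ 4.795 μg/mL.
Steady-state peak Cmax,ss = C₀·R ≈ 4.795 × 2.4869 ≈ 11.925 μg/mL.
Peak 11.9 μg/mL vs MTC 10 μg/mL: exceeds toxic threshold.

11.9 μg/mL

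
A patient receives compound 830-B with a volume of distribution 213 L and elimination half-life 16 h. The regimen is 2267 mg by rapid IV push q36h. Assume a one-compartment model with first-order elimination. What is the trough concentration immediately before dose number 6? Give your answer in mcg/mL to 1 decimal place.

2.8 mcg/mL

f = (1/2)^(τ/t½) = (1/2)^(36/16) ≈ 0.2102.
C₀ = D/Vd = 2267/213 ≈ 10.643 mcg/mL.
Before the 6th dose, 5 doses have been given. Superposition: Cmin = C₀·(f + f² + … + f^5).
≈ 10.643 × (0.2102 + 0.0442 + 0.0093 + 0.0020 + 0.0004) ≈ 10.643 × 0.2661 ≈ 2.832 mcg/mL.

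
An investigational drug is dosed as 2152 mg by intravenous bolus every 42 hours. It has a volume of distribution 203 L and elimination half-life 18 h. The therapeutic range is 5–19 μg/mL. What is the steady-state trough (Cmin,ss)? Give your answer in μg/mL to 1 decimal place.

2.6 μg/mL

k = ln2/t½ = ln2/18 ≈ 0.038508 h⁻¹; fraction remaining f = e^(−kτ) = e^(−0.038508×42) ≈ 0.1984.
Each bolus raises the concentration by D/Vd = 2152/203 ≈ 10.601 μg/mL.
Steady-state trough Cmin,ss = C₀·f/(1−f) ≈ 10.601 × 0.1984/0.8016 ≈ 2.624 μg/mL.
Trough 2.6 μg/mL vs MEC 5 μg/mL: subtherapeutic.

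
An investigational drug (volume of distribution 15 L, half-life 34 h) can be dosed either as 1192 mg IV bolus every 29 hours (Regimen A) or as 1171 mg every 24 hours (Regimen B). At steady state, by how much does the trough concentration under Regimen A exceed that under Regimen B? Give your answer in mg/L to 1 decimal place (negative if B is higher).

Regimen A: f = (1/2)^(29/34) ≈ 0.5537; Cmin,ss = (1192/15)·f/(1−f) ≈ 98.590 mg/L.
Regimen B: f = (1/2)^(24/34) ≈ 0.6131; Cmin,ss = (1171/15)·f/(1−f) ≈ 123.708 mg/L.
Difference ≈ 98.590 − 123.708 ≈ -25.118 mg/L.

-25.1 mg/L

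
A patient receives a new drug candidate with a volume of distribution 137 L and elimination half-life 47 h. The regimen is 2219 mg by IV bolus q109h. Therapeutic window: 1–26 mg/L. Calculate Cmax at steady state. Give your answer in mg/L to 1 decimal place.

k = ln2/t½ = ln2/47 ≈ 0.014748 h⁻¹; fraction remaining f = e^(−kτ) = e^(−0.014748×109) ≈ 0.2004.
Accumulation ratio R = 1/(1 − f) ≈ 1/0.7996 ≈ 1.2506.
Each bolus raises the concentration by D/Vd = 2219/137 ≈ 16.197 mg/L.
Cmax,ss = C₀/(1 − f) ≈ 16.197/0.7996 ≈ 20.256 mg/L.
Peak 20.3 mg/L vs MTC 26 mg/L: below toxic threshold.

20.3 mg/L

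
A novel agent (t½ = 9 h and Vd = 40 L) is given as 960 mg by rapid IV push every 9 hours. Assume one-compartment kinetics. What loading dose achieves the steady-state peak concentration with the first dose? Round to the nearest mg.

1920 mg

f = (1/2)^(9/9) ≈ 0.500000; accumulation ratio R = 1/(1−f) ≈ 2.00000.
Loading dose to hit Cmax,ss on first dose: D_load = D_maint·R ≈ 960 × 2.00000 ≈ 1920.00 mg.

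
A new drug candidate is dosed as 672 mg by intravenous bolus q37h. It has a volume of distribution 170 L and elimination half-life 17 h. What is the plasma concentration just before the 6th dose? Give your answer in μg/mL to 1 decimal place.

f = (1/2)^(τ/t½) = (1/2)^(37/17) ≈ 0.2212.
C₀ = D/Vd = 672/170 ≈ 3.953 μg/mL.
Before the 6th dose, 5 doses have been given. Superposition: Cmin = C₀·(f + f² + … + f^5).
≈ 3.953 × (0.2212 + 0.0489 + 0.0108 + 0.0024 + 0.0005) ≈ 3.953 × 0.2838 ≈ 1.122 μg/mL.

1.1 μg/mL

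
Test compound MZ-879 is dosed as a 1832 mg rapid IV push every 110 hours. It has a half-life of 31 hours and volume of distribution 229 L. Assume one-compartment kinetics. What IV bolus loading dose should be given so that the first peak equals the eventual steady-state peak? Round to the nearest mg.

2003 mg

f = (1/2)^(110/31) ≈ 0.085473; accumulation ratio R = 1/(1−f) ≈ 1.09346.
Loading dose to hit Cmax,ss on first dose: D_load = D_maint·R ≈ 1832 × 1.09346 ≈ 2003.22 mg.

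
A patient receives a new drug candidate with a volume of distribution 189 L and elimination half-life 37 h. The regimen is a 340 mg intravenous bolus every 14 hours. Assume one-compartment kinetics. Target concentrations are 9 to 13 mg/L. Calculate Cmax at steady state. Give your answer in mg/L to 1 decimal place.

7.8 mg/L

τ/t½ = 14/37 ≈ 0.37838, so fraction remaining f = (1/2)^(14/37) ≈ 0.7693.
At steady state, accumulation factor R = 1/(1 − e^(−kτ)) ≈ 4.3346.
Each bolus raises the concentration by D/Vd = 340/189 ≈ 1.799 mg/L.
Steady-state peak Cmax,ss = C₀·R ≈ 1.799 × 4.3346 ≈ 7.798 mg/L.
Peak 7.8 mg/L vs MTC 13 mg/L: below toxic threshold.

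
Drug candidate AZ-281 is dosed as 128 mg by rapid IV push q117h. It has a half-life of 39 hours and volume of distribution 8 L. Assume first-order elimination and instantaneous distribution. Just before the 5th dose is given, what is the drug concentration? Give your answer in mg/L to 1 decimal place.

f = (1/2)^(τ/t½) = (1/2)^(117/39) ≈ 0.1250.
C₀ = D/Vd = 128/8 ≈ 16.000 mg/L.
Before the 5th dose, 4 doses have been given. Superposition: Cmin = C₀·(f + f² + … + f^4).
≈ 16.000 × (0.1250 + 0.0156 + 0.0020 + 0.0002) ≈ 16.000 × 0.1428 ≈ 2.285 mg/L.

2.3 mg/L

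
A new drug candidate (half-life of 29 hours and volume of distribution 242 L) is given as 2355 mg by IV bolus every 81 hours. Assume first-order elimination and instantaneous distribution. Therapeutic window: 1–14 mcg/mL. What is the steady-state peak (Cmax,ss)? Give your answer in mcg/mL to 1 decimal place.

Over one 81-h interval, 81/29 ≈ 2.7931 half-lives elapse, leaving f ≈ 0.1443 of each dose.
Accumulation ratio R = 1/(1 − f) ≈ 1/0.8557 ≈ 1.1686.
Single-dose peak C₀ = D/Vd = 2355/242 ≈ 9.731 mcg/mL.
Cmax,ss = C₀/(1 − f) ≈ 9.731/0.8557 ≈ 11.372 mcg/mL.
Peak 11.4 mcg/mL vs MTC 14 mcg/mL: below toxic threshold.

11.4 mcg/mL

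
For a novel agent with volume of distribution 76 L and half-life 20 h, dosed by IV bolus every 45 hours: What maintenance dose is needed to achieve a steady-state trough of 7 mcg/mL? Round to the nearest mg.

τ/t½ = 45/20 ≈ 2.25, so f = (1/2)^(45/20) ≈ 0.210224.
Cmin,ss = (D/Vd)·f/(1−f), so D = Cmin,ss·Vd·(1−f)/f.
D = 7 × 76 × (1−f)/f ≈ 7 × 76 × 3.75683 ≈ 1998.63 mg.

1999 mg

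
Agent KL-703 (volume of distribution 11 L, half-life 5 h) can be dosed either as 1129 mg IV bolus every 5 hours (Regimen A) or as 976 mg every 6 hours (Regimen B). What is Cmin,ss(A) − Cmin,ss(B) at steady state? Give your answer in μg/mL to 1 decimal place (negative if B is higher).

Regimen A: f = (1/2)^(5/5) ≈ 0.5000; Cmin,ss = (1129/11)·f/(1−f) ≈ 102.636 μg/mL.
Regimen B: f = (1/2)^(6/5) ≈ 0.4353; Cmin,ss = (976/11)·f/(1−f) ≈ 68.396 μg/mL.
Difference ≈ 102.636 − 68.396 ≈ 34.240 μg/mL.

34.2 μg/mL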